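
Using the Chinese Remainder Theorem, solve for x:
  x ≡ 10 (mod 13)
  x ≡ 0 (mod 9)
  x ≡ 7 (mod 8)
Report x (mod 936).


Moduli 13, 9, 8 are pairwise coprime; by CRT there is a unique solution modulo M = 13 · 9 · 8 = 936.
Solve pairwise, accumulating the modulus:
  Start with x ≡ 10 (mod 13).
  Combine with x ≡ 0 (mod 9): since gcd(13, 9) = 1, we get a unique residue mod 117.
    Write x = 10 + 13·t and substitute into x ≡ 0 (mod 9): 13·t ≡ 0 − 10 = -10 (mod 9).
    Reduce coefficients mod 9: 4·t ≡ 8 (mod 9).
    The inverse of 4 mod 9 is 7 (since 4·7 = 28 = 3·9 + 1), so t ≡ 7·8 = 56 ≡ 2 (mod 9).
    Then x = 10 + 13·2 = 36, valid modulo lcm(13, 9) = 117: x ≡ 36 (mod 117).
  Combine with x ≡ 7 (mod 8): since gcd(117, 8) = 1, we get a unique residue mod 936.
    Write x = 36 + 117·t and substitute into x ≡ 7 (mod 8): 117·t ≡ 7 − 36 = -29 (mod 8).
    Reduce coefficients mod 8: 5·t ≡ 3 (mod 8).
    The inverse of 5 mod 8 is 5 (since 5·5 = 25 = 3·8 + 1), so t ≡ 5·3 = 15 ≡ 7 (mod 8).
    Then x = 36 + 117·7 = 855, valid modulo lcm(117, 8) = 936: x ≡ 855 (mod 936).
Verify: 855 mod 13 = 10 ✓, 855 mod 9 = 0 ✓, 855 mod 8 = 7 ✓.

x ≡ 855 (mod 936).


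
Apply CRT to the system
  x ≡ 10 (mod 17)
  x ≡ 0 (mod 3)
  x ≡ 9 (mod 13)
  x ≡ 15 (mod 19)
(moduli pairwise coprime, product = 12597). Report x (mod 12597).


Product of moduli M = 17 · 3 · 13 · 19 = 12597.
Merge one congruence at a time:
  Start: x ≡ 10 (mod 17).
  Combine with x ≡ 0 (mod 3); new modulus lcm = 51.
    Write x = 10 + 17·t and substitute into x ≡ 0 (mod 3): 17·t ≡ 0 − 10 = -10 (mod 3).
    Reduce coefficients mod 3: 2·t ≡ 2 (mod 3).
    The inverse of 2 mod 3 is 2 (since 2·2 = 4 = 1·3 + 1), so t ≡ 2·2 = 4 ≡ 1 (mod 3).
    Then x = 10 + 17·1 = 27, valid modulo lcm(17, 3) = 51: x ≡ 27 (mod 51).
  Combine with x ≡ 9 (mod 13); new modulus lcm = 663.
    Write x = 27 + 51·t and substitute into x ≡ 9 (mod 13): 51·t ≡ 9 − 27 = -18 (mod 13).
    Reduce coefficients mod 13: 12·t ≡ 8 (mod 13).
    The inverse of 12 mod 13 is 12 (since 12·12 = 144 = 11·13 + 1), so t ≡ 12·8 = 96 ≡ 5 (mod 13).
    Then x = 27 + 51·5 = 282, valid modulo lcm(51, 13) = 663: x ≡ 282 (mod 663).
  Combine with x ≡ 15 (mod 19); new modulus lcm = 12597.
    Write x = 282 + 663·t and substitute into x ≡ 15 (mod 19): 663·t ≡ 15 − 282 = -267 (mod 19).
    Reduce coefficients mod 19: 17·t ≡ 18 (mod 19).
    The inverse of 17 mod 19 is 9 (since 17·9 = 153 = 8·19 + 1), so t ≡ 9·18 = 162 ≡ 10 (mod 19).
    Then x = 282 + 663·10 = 6912, valid modulo lcm(663, 19) = 12597: x ≡ 6912 (mod 12597).
Verify against each original: 6912 mod 17 = 10, 6912 mod 3 = 0, 6912 mod 13 = 9, 6912 mod 19 = 15.

x ≡ 6912 (mod 12597).


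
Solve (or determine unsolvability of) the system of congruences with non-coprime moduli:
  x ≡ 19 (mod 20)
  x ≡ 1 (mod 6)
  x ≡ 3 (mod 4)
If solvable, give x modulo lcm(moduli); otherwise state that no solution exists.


Moduli 20, 6, 4 are not pairwise coprime, so CRT works modulo lcm(m_i) when all pairwise compatibility conditions hold.
Pairwise compatibility: gcd(m_i, m_j) must divide a_i - a_j for every pair.
Merge one congruence at a time:
  Start: x ≡ 19 (mod 20).
  Combine with x ≡ 1 (mod 6): gcd(20, 6) = 2; 1 - 19 = -18, which IS divisible by 2, so compatible.
    Write x = 19 + 20·t and substitute into x ≡ 1 (mod 6): 20·t ≡ 1 − 19 = -18 (mod 6).
    Divide the congruence (and modulus) by g = 2: 10·t ≡ -9 (mod 3).
    Reduce coefficients mod 3: 1·t ≡ 0 (mod 3).
    So t ≡ 0 (mod 3).
    Then x = 19 + 20·0 = 19, valid modulo lcm(20, 6) = 60: x ≡ 19 (mod 60).
  Combine with x ≡ 3 (mod 4): gcd(60, 4) = 4; 3 - 19 = -16, which IS divisible by 4, so compatible.
    Write x = 19 + 60·t and substitute into x ≡ 3 (mod 4): 60·t ≡ 3 − 19 = -16 (mod 4).
    Divide the congruence (and modulus) by g = 4: 15·t ≡ -4 (mod 1).
    Modulo 1 every t works; take t = 0.
    Then x = 19 + 60·0 = 19, valid modulo lcm(60, 4) = 60: x ≡ 19 (mod 60).
Verify: 19 mod 20 = 19, 19 mod 6 = 1, 19 mod 4 = 3.

x ≡ 19 (mod 60).


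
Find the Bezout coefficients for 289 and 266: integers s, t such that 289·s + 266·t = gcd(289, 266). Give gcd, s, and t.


Euclidean algorithm on (289, 266) — divide until remainder is 0:
  289 = 1 · 266 + 23
  266 = 11 · 23 + 13
  23 = 1 · 13 + 10
  13 = 1 · 10 + 3
  10 = 3 · 3 + 1
  3 = 3 · 1 + 0
gcd(289, 266) = 1.
Track Bezout coefficients alongside the remainders: start with r₀ = 289 = a·1 + b·0 (s = 1, t = 0) and r₁ = 266 = a·0 + b·1 (s = 0, t = 1); each new remainder r_{k+1} = r_{k-1} − q_k·r_k inherits s_{k+1} = s_{k-1} − q_k·s_k, t_{k+1} = t_{k-1} − q_k·t_k, so r_k = a·s_k + b·t_k at every step:
  q = 1: r = 23, s = 1 − 1·0 = 1, t = 0 − 1·1 = -1  (check: 289·1 + 266·(-1) = 23)
  q = 11: r = 13, s = 0 − 11·1 = -11, t = 1 − 11·(-1) = 12  (check: 289·(-11) + 266·12 = 13)
  q = 1: r = 10, s = 1 − 1·(-11) = 12, t = -1 − 1·12 = -13  (check: 289·12 + 266·(-13) = 10)
  q = 1: r = 3, s = -11 − 1·12 = -23, t = 12 − 1·(-13) = 25  (check: 289·(-23) + 266·25 = 3)
  q = 3: r = 1, s = 12 − 3·(-23) = 81, t = -13 − 3·25 = -88  (check: 289·81 + 266·(-88) = 1)
The row with r = 1 (the gcd) gives the Bezout coefficients s = 81, t = -88.
Result: 289 · (81) + 266 · (-88) = 1.

gcd(289, 266) = 1; s = 81, t = -88 (check: 289·81 + 266·(-88) = 1).


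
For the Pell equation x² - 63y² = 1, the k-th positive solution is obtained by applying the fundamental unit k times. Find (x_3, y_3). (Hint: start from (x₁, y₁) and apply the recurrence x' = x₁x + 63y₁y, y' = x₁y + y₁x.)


Step 1: Find the fundamental solution (x₁, y₁) of x² - 63y² = 1.
  Expand √63 as a continued fraction. a₀ = ⌊√63⌋ = 7; iterate m_{k+1} = d_k·a_k − m_k, d_{k+1} = (63 − m_{k+1}²)/d_k, a_{k+1} = ⌊(a₀ + m_{k+1})/d_{k+1}⌋ (starting m₀ = 0, d₀ = 1), with convergents p_k = a_k·p_{k-1} + p_{k-2}, q_k = a_k·q_{k-1} + q_{k-2} (p₋₁ = 1, q₋₁ = 0):
  k = 0: a₀ = 7; p₀/q₀ = 7/1; p₀² − 63·q₀² = 49 − 63 = -14.
  k = 1: m = 7, d = 14, a = ⌊(7 + 7)/14⌋ = 1; p/q = (1·7 + 1)/(1·1 + 0) = 8/1; p² − 63·q² = 64 − 63 = 1.
  The first convergent with p² − 63·q² = 1 gives the fundamental solution (x₁, y₁) = (8, 1).
Step 2: Apply the recurrence (x_{n+1}, y_{n+1}) = (x₁x_n + 63y₁y_n, x₁y_n + y₁x_n) repeatedly.
  From (x_1, y_1) = (8, 1): x_2 = 8·8 + 63·1·1 = 127; y_2 = 8·1 + 1·8 = 16.
  From (x_2, y_2) = (127, 16): x_3 = 8·127 + 63·1·16 = 2024; y_3 = 8·16 + 1·127 = 255.
Step 3: Verify x_3² - 63·y_3² = 4096576 - 4096575 = 1 (should be 1). ✓

(x_1, y_1) = (8, 1); (x_3, y_3) = (2024, 255).


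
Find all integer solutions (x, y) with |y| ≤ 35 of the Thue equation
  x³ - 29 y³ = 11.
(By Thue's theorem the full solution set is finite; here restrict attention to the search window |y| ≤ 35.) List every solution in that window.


The equation is x³ - 29y³ = 11. For fixed y, x³ = 29·y³ + 11, so a solution requires the RHS to be a perfect cube.
Strategy: iterate y from -35 to 35, compute RHS = 29·y³ + 11, and check whether it is a (positive or negative) perfect cube.
Check small values of y:
  y = 0: RHS = 11 is not a perfect cube.
  y = 1: RHS = 40 is not a perfect cube.
  y = -1: RHS = -18 is not a perfect cube.
  y = 2: RHS = 243 is not a perfect cube.
  y = -2: RHS = -221 is not a perfect cube.
  y = 3: RHS = 794 is not a perfect cube.
  y = -3: RHS = -772 is not a perfect cube.
Continuing the search up to |y| = 35 finds no solutions either.
No (x, y) in the scanned range satisfies the equation.

No integer solutions with |y| ≤ 35.


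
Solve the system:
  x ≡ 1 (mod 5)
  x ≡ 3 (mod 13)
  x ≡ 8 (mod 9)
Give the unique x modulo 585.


Moduli 5, 13, 9 are pairwise coprime; by CRT there is a unique solution modulo M = 5 · 13 · 9 = 585.
Solve pairwise, accumulating the modulus:
  Start with x ≡ 1 (mod 5).
  Combine with x ≡ 3 (mod 13): since gcd(5, 13) = 1, we get a unique residue mod 65.
    Write x = 1 + 5·t and substitute into x ≡ 3 (mod 13): 5·t ≡ 3 − 1 = 2 (mod 13).
    The inverse of 5 mod 13 is 8 (since 5·8 = 40 = 3·13 + 1), so t ≡ 8·2 = 16 ≡ 3 (mod 13).
    Then x = 1 + 5·3 = 16, valid modulo lcm(5, 13) = 65: x ≡ 16 (mod 65).
  Combine with x ≡ 8 (mod 9): since gcd(65, 9) = 1, we get a unique residue mod 585.
    Write x = 16 + 65·t and substitute into x ≡ 8 (mod 9): 65·t ≡ 8 − 16 = -8 (mod 9).
    Reduce coefficients mod 9: 2·t ≡ 1 (mod 9).
    The inverse of 2 mod 9 is 5 (since 2·5 = 10 = 1·9 + 1), so t ≡ 5·1 = 5 ≡ 5 (mod 9).
    Then x = 16 + 65·5 = 341, valid modulo lcm(65, 9) = 585: x ≡ 341 (mod 585).
Verify: 341 mod 5 = 1 ✓, 341 mod 13 = 3 ✓, 341 mod 9 = 8 ✓.

x ≡ 341 (mod 585).


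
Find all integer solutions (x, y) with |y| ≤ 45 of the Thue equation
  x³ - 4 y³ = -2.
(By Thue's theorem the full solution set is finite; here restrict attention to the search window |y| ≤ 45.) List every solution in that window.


The equation is x³ - 4y³ = -2. For fixed y, x³ = 4·y³ − 2, so a solution requires the RHS to be a perfect cube.
Strategy: iterate y from -45 to 45, compute RHS = 4·y³ − 2, and check whether it is a (positive or negative) perfect cube.
Check small values of y:
  y = 0: RHS = -2 is not a perfect cube.
  y = 1: RHS = 2 is not a perfect cube.
  y = -1: RHS = -6 is not a perfect cube.
  y = 2: RHS = 30 is not a perfect cube.
  y = -2: RHS = -34 is not a perfect cube.
  y = 3: RHS = 106 is not a perfect cube.
  y = -3: RHS = -110 is not a perfect cube.
Continuing the search up to |y| = 45 finds no solutions either.
No (x, y) in the scanned range satisfies the equation.

No integer solutions with |y| ≤ 45.


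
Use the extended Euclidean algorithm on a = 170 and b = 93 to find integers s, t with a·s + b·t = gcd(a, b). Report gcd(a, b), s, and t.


Euclidean algorithm on (170, 93) — divide until remainder is 0:
  170 = 1 · 93 + 77
  93 = 1 · 77 + 16
  77 = 4 · 16 + 13
  16 = 1 · 13 + 3
  13 = 4 · 3 + 1
  3 = 3 · 1 + 0
gcd(170, 93) = 1.
Track Bezout coefficients alongside the remainders: start with r₀ = 170 = a·1 + b·0 (s = 1, t = 0) and r₁ = 93 = a·0 + b·1 (s = 0, t = 1); each new remainder r_{k+1} = r_{k-1} − q_k·r_k inherits s_{k+1} = s_{k-1} − q_k·s_k, t_{k+1} = t_{k-1} − q_k·t_k, so r_k = a·s_k + b·t_k at every step:
  q = 1: r = 77, s = 1 − 1·0 = 1, t = 0 − 1·1 = -1  (check: 170·1 + 93·(-1) = 77)
  q = 1: r = 16, s = 0 − 1·1 = -1, t = 1 − 1·(-1) = 2  (check: 170·(-1) + 93·2 = 16)
  q = 4: r = 13, s = 1 − 4·(-1) = 5, t = -1 − 4·2 = -9  (check: 170·5 + 93·(-9) = 13)
  q = 1: r = 3, s = -1 − 1·5 = -6, t = 2 − 1·(-9) = 11  (check: 170·(-6) + 93·11 = 3)
  q = 4: r = 1, s = 5 − 4·(-6) = 29, t = -9 − 4·11 = -53  (check: 170·29 + 93·(-53) = 1)
The row with r = 1 (the gcd) gives the Bezout coefficients s = 29, t = -53.
Result: 170 · (29) + 93 · (-53) = 1.

gcd(170, 93) = 1; s = 29, t = -53 (check: 170·29 + 93·(-53) = 1).


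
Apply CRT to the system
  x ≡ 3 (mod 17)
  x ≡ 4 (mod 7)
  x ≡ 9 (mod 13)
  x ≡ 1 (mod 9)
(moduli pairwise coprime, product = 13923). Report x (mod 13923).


Product of moduli M = 17 · 7 · 13 · 9 = 13923.
Merge one congruence at a time:
  Start: x ≡ 3 (mod 17).
  Combine with x ≡ 4 (mod 7); new modulus lcm = 119.
    Write x = 3 + 17·t and substitute into x ≡ 4 (mod 7): 17·t ≡ 4 − 3 = 1 (mod 7).
    Reduce coefficients mod 7: 3·t ≡ 1 (mod 7).
    The inverse of 3 mod 7 is 5 (since 3·5 = 15 = 2·7 + 1), so t ≡ 5·1 = 5 ≡ 5 (mod 7).
    Then x = 3 + 17·5 = 88, valid modulo lcm(17, 7) = 119: x ≡ 88 (mod 119).
  Combine with x ≡ 9 (mod 13); new modulus lcm = 1547.
    Write x = 88 + 119·t and substitute into x ≡ 9 (mod 13): 119·t ≡ 9 − 88 = -79 (mod 13).
    Reduce coefficients mod 13: 2·t ≡ 12 (mod 13).
    The inverse of 2 mod 13 is 7 (since 2·7 = 14 = 1·13 + 1), so t ≡ 7·12 = 84 ≡ 6 (mod 13).
    Then x = 88 + 119·6 = 802, valid modulo lcm(119, 13) = 1547: x ≡ 802 (mod 1547).
  Combine with x ≡ 1 (mod 9); new modulus lcm = 13923.
    Write x = 802 + 1547·t and substitute into x ≡ 1 (mod 9): 1547·t ≡ 1 − 802 = -801 (mod 9).
    Reduce coefficients mod 9: 8·t ≡ 0 (mod 9).
    The inverse of 8 mod 9 is 8 (since 8·8 = 64 = 7·9 + 1), so t ≡ 8·0 = 0 ≡ 0 (mod 9).
    Then x = 802 + 1547·0 = 802, valid modulo lcm(1547, 9) = 13923: x ≡ 802 (mod 13923).
Verify against each original: 802 mod 17 = 3, 802 mod 7 = 4, 802 mod 13 = 9, 802 mod 9 = 1.

x ≡ 802 (mod 13923).


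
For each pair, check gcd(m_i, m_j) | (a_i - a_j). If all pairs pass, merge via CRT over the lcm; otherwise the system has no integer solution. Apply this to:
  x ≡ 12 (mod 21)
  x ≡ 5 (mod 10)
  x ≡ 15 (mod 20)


Moduli 21, 10, 20 are not pairwise coprime, so CRT works modulo lcm(m_i) when all pairwise compatibility conditions hold.
Pairwise compatibility: gcd(m_i, m_j) must divide a_i - a_j for every pair.
Merge one congruence at a time:
  Start: x ≡ 12 (mod 21).
  Combine with x ≡ 5 (mod 10): gcd(21, 10) = 1; 5 - 12 = -7, which IS divisible by 1, so compatible.
    Write x = 12 + 21·t and substitute into x ≡ 5 (mod 10): 21·t ≡ 5 − 12 = -7 (mod 10).
    Reduce coefficients mod 10: 1·t ≡ 3 (mod 10).
    So t ≡ 3 (mod 10).
    Then x = 12 + 21·3 = 75, valid modulo lcm(21, 10) = 210: x ≡ 75 (mod 210).
  Combine with x ≡ 15 (mod 20): gcd(210, 20) = 10; 15 - 75 = -60, which IS divisible by 10, so compatible.
    Write x = 75 + 210·t and substitute into x ≡ 15 (mod 20): 210·t ≡ 15 − 75 = -60 (mod 20).
    Divide the congruence (and modulus) by g = 10: 21·t ≡ -6 (mod 2).
    Reduce coefficients mod 2: 1·t ≡ 0 (mod 2).
    So t ≡ 0 (mod 2).
    Then x = 75 + 210·0 = 75, valid modulo lcm(210, 20) = 420: x ≡ 75 (mod 420).
Verify: 75 mod 21 = 12, 75 mod 10 = 5, 75 mod 20 = 15.

x ≡ 75 (mod 420).


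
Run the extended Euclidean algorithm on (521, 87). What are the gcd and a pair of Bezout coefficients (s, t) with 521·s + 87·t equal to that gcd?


Euclidean algorithm on (521, 87) — divide until remainder is 0:
  521 = 5 · 87 + 86
  87 = 1 · 86 + 1
  86 = 86 · 1 + 0
gcd(521, 87) = 1.
Track Bezout coefficients alongside the remainders: start with r₀ = 521 = a·1 + b·0 (s = 1, t = 0) and r₁ = 87 = a·0 + b·1 (s = 0, t = 1); each new remainder r_{k+1} = r_{k-1} − q_k·r_k inherits s_{k+1} = s_{k-1} − q_k·s_k, t_{k+1} = t_{k-1} − q_k·t_k, so r_k = a·s_k + b·t_k at every step:
  q = 5: r = 86, s = 1 − 5·0 = 1, t = 0 − 5·1 = -5  (check: 521·1 + 87·(-5) = 86)
  q = 1: r = 1, s = 0 − 1·1 = -1, t = 1 − 1·(-5) = 6  (check: 521·(-1) + 87·6 = 1)
The row with r = 1 (the gcd) gives the Bezout coefficients s = -1, t = 6.
Result: 521 · (-1) + 87 · (6) = 1.

gcd(521, 87) = 1; s = -1, t = 6 (check: 521·(-1) + 87·6 = 1).


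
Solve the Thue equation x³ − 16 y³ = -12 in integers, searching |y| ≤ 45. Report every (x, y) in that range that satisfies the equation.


The equation is x³ - 16y³ = -12. For fixed y, x³ = 16·y³ − 12, so a solution requires the RHS to be a perfect cube.
Strategy: iterate y from -45 to 45, compute RHS = 16·y³ − 12, and check whether it is a (positive or negative) perfect cube.
Check small values of y:
  y = 0: RHS = -12 is not a perfect cube.
  y = 1: RHS = 4 is not a perfect cube.
  y = -1: RHS = -28 is not a perfect cube.
  y = 2: RHS = 116 is not a perfect cube.
  y = -2: RHS = -140 is not a perfect cube.
  y = 3: RHS = 420 is not a perfect cube.
  y = -3: RHS = -444 is not a perfect cube.
Continuing the search up to |y| = 45 finds no solutions either.
No (x, y) in the scanned range satisfies the equation.

No integer solutions with |y| ≤ 45.


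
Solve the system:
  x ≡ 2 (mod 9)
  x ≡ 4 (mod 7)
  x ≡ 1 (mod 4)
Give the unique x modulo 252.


Moduli 9, 7, 4 are pairwise coprime; by CRT there is a unique solution modulo M = 9 · 7 · 4 = 252.
Solve pairwise, accumulating the modulus:
  Start with x ≡ 2 (mod 9).
  Combine with x ≡ 4 (mod 7): since gcd(9, 7) = 1, we get a unique residue mod 63.
    Write x = 2 + 9·t and substitute into x ≡ 4 (mod 7): 9·t ≡ 4 − 2 = 2 (mod 7).
    Reduce coefficients mod 7: 2·t ≡ 2 (mod 7).
    The inverse of 2 mod 7 is 4 (since 2·4 = 8 = 1·7 + 1), so t ≡ 4·2 = 8 ≡ 1 (mod 7).
    Then x = 2 + 9·1 = 11, valid modulo lcm(9, 7) = 63: x ≡ 11 (mod 63).
  Combine with x ≡ 1 (mod 4): since gcd(63, 4) = 1, we get a unique residue mod 252.
    Write x = 11 + 63·t and substitute into x ≡ 1 (mod 4): 63·t ≡ 1 − 11 = -10 (mod 4).
    Reduce coefficients mod 4: 3·t ≡ 2 (mod 4).
    The inverse of 3 mod 4 is 3 (since 3·3 = 9 = 2·4 + 1), so t ≡ 3·2 = 6 ≡ 2 (mod 4).
    Then x = 11 + 63·2 = 137, valid modulo lcm(63, 4) = 252: x ≡ 137 (mod 252).
Verify: 137 mod 9 = 2 ✓, 137 mod 7 = 4 ✓, 137 mod 4 = 1 ✓.

x ≡ 137 (mod 252).


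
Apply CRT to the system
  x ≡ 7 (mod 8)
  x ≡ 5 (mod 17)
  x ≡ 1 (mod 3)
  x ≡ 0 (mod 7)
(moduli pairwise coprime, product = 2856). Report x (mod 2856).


Product of moduli M = 8 · 17 · 3 · 7 = 2856.
Merge one congruence at a time:
  Start: x ≡ 7 (mod 8).
  Combine with x ≡ 5 (mod 17); new modulus lcm = 136.
    Write x = 7 + 8·t and substitute into x ≡ 5 (mod 17): 8·t ≡ 5 − 7 = -2 (mod 17).
    Reduce coefficients mod 17: 8·t ≡ 15 (mod 17).
    The inverse of 8 mod 17 is 15 (since 8·15 = 120 = 7·17 + 1), so t ≡ 15·15 = 225 ≡ 4 (mod 17).
    Then x = 7 + 8·4 = 39, valid modulo lcm(8, 17) = 136: x ≡ 39 (mod 136).
  Combine with x ≡ 1 (mod 3); new modulus lcm = 408.
    Write x = 39 + 136·t and substitute into x ≡ 1 (mod 3): 136·t ≡ 1 − 39 = -38 (mod 3).
    Reduce coefficients mod 3: 1·t ≡ 1 (mod 3).
    So t ≡ 1 (mod 3).
    Then x = 39 + 136·1 = 175, valid modulo lcm(136, 3) = 408: x ≡ 175 (mod 408).
  Combine with x ≡ 0 (mod 7); new modulus lcm = 2856.
    Write x = 175 + 408·t and substitute into x ≡ 0 (mod 7): 408·t ≡ 0 − 175 = -175 (mod 7).
    Reduce coefficients mod 7: 2·t ≡ 0 (mod 7).
    The inverse of 2 mod 7 is 4 (since 2·4 = 8 = 1·7 + 1), so t ≡ 4·0 = 0 ≡ 0 (mod 7).
    Then x = 175 + 408·0 = 175, valid modulo lcm(408, 7) = 2856: x ≡ 175 (mod 2856).
Verify against each original: 175 mod 8 = 7, 175 mod 17 = 5, 175 mod 3 = 1, 175 mod 7 = 0.

x ≡ 175 (mod 2856).


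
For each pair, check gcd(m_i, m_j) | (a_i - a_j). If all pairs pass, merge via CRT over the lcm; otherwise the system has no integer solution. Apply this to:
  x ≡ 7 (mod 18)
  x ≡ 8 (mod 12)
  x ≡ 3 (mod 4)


Moduli 18, 12, 4 are not pairwise coprime, so CRT works modulo lcm(m_i) when all pairwise compatibility conditions hold.
Pairwise compatibility: gcd(m_i, m_j) must divide a_i - a_j for every pair.
Merge one congruence at a time:
  Start: x ≡ 7 (mod 18).
  Combine with x ≡ 8 (mod 12): gcd(18, 12) = 6, and 8 - 7 = 1 is NOT divisible by 6.
    ⇒ system is inconsistent (no integer solution).

No solution (the system is inconsistent).


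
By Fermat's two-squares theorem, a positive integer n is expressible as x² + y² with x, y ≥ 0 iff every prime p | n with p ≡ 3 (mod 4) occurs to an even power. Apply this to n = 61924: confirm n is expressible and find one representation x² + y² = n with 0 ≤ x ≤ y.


Step 1: Factor n = 61924 = 2^2 · 113 · 137.
Step 2: Check the mod-4 condition on each prime factor: 2 = 2 (special); 113 ≡ 1 (mod 4), exponent 1; 137 ≡ 1 (mod 4), exponent 1.
All primes ≡ 3 (mod 4) appear to even exponent (or don't appear), so by the two-squares theorem n IS expressible as a sum of two squares.
Step 3: Build a representation. Group n = k² · m with k = 2 and m = 113 · 137 = 15481 (a product of primes ≡ 1 (mod 4)); a representation of m scales to one of n via (k·x)² + (k·y)² = k²(x² + y²). Each prime p ≡ 1 (mod 4) is itself a sum of two squares; find a² by testing p − a² for a perfect square:
  113: 113 − 1² = 112, 113 − 2² = 109, 113 − 3² = 104, 113 − 4² = 97, 113 − 5² = 88, 113 − 6² = 77, 113 − 7² = 64 = 8² ⇒ 113 = 7² + 8².
  137: 137 − 1² = 136, 137 − 2² = 133, 137 − 3² = 128, 137 − 4² = 121 = 11² ⇒ 137 = 4² + 11².
  Combine using the Brahmagupta–Fibonacci identity (a² + b²)(c² + d²) = (ac − bd)² + (ad + bc)² = (ac + bd)² + (ad − bc)²:
  113 · 137 = 15481: from (7² + 8²)(4² + 11²), take (7·4 − 8·11, 7·11 + 8·4) = (28 − 88, 77 + 32) = (-60, 109); dropping signs (only squares matter) gives (60, 109); check 60² + 109² = 3600 + 11881 = 15481 ✓.
  Scale by k = 2: (2·60, 2·109) = (120, 218).
Step 4: Order so x ≤ y and verify: 120² + 218² = 14400 + 47524 = 61924 = n. ✓

n = 61924 = 120² + 218² (one valid representation with x ≤ y).


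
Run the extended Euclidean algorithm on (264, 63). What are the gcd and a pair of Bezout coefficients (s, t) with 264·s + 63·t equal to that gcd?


Euclidean algorithm on (264, 63) — divide until remainder is 0:
  264 = 4 · 63 + 12
  63 = 5 · 12 + 3
  12 = 4 · 3 + 0
gcd(264, 63) = 3.
Track Bezout coefficients alongside the remainders: start with r₀ = 264 = a·1 + b·0 (s = 1, t = 0) and r₁ = 63 = a·0 + b·1 (s = 0, t = 1); each new remainder r_{k+1} = r_{k-1} − q_k·r_k inherits s_{k+1} = s_{k-1} − q_k·s_k, t_{k+1} = t_{k-1} − q_k·t_k, so r_k = a·s_k + b·t_k at every step:
  q = 4: r = 12, s = 1 − 4·0 = 1, t = 0 − 4·1 = -4  (check: 264·1 + 63·(-4) = 12)
  q = 5: r = 3, s = 0 − 5·1 = -5, t = 1 − 5·(-4) = 21  (check: 264·(-5) + 63·21 = 3)
The row with r = 3 (the gcd) gives the Bezout coefficients s = -5, t = 21.
Result: 264 · (-5) + 63 · (21) = 3.

gcd(264, 63) = 3; s = -5, t = 21 (check: 264·(-5) + 63·21 = 3).


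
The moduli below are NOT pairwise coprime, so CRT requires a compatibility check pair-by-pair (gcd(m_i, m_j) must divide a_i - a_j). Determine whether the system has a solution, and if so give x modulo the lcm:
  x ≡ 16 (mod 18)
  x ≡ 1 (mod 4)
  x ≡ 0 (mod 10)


Moduli 18, 4, 10 are not pairwise coprime, so CRT works modulo lcm(m_i) when all pairwise compatibility conditions hold.
Pairwise compatibility: gcd(m_i, m_j) must divide a_i - a_j for every pair.
Merge one congruence at a time:
  Start: x ≡ 16 (mod 18).
  Combine with x ≡ 1 (mod 4): gcd(18, 4) = 2, and 1 - 16 = -15 is NOT divisible by 2.
    ⇒ system is inconsistent (no integer solution).

No solution (the system is inconsistent).


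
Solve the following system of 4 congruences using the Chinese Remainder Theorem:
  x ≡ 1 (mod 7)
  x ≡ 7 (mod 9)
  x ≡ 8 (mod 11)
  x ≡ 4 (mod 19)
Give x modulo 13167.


Product of moduli M = 7 · 9 · 11 · 19 = 13167.
Merge one congruence at a time:
  Start: x ≡ 1 (mod 7).
  Combine with x ≡ 7 (mod 9); new modulus lcm = 63.
    Write x = 1 + 7·t and substitute into x ≡ 7 (mod 9): 7·t ≡ 7 − 1 = 6 (mod 9).
    The inverse of 7 mod 9 is 4 (since 7·4 = 28 = 3·9 + 1), so t ≡ 4·6 = 24 ≡ 6 (mod 9).
    Then x = 1 + 7·6 = 43, valid modulo lcm(7, 9) = 63: x ≡ 43 (mod 63).
  Combine with x ≡ 8 (mod 11); new modulus lcm = 693.
    Write x = 43 + 63·t and substitute into x ≡ 8 (mod 11): 63·t ≡ 8 − 43 = -35 (mod 11).
    Reduce coefficients mod 11: 8·t ≡ 9 (mod 11).
    The inverse of 8 mod 11 is 7 (since 8·7 = 56 = 5·11 + 1), so t ≡ 7·9 = 63 ≡ 8 (mod 11).
    Then x = 43 + 63·8 = 547, valid modulo lcm(63, 11) = 693: x ≡ 547 (mod 693).
  Combine with x ≡ 4 (mod 19); new modulus lcm = 13167.
    Write x = 547 + 693·t and substitute into x ≡ 4 (mod 19): 693·t ≡ 4 − 547 = -543 (mod 19).
    Reduce coefficients mod 19: 9·t ≡ 8 (mod 19).
    The inverse of 9 mod 19 is 17 (since 9·17 = 153 = 8·19 + 1), so t ≡ 17·8 = 136 ≡ 3 (mod 19).
    Then x = 547 + 693·3 = 2626, valid modulo lcm(693, 19) = 13167: x ≡ 2626 (mod 13167).
Verify against each original: 2626 mod 7 = 1, 2626 mod 9 = 7, 2626 mod 11 = 8, 2626 mod 19 = 4.

x ≡ 2626 (mod 13167).


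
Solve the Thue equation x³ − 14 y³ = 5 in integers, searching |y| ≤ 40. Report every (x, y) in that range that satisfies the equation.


The equation is x³ - 14y³ = 5. For fixed y, x³ = 14·y³ + 5, so a solution requires the RHS to be a perfect cube.
Strategy: iterate y from -40 to 40, compute RHS = 14·y³ + 5, and check whether it is a (positive or negative) perfect cube.
Check small values of y:
  y = 0: RHS = 5 is not a perfect cube.
  y = 1: RHS = 19 is not a perfect cube.
  y = -1: RHS = -9 is not a perfect cube.
  y = 2: RHS = 117 is not a perfect cube.
  y = -2: RHS = -107 is not a perfect cube.
  y = 3: RHS = 383 is not a perfect cube.
  y = -3: RHS = -373 is not a perfect cube.
Continuing the search up to |y| = 40 finds no solutions either.
No (x, y) in the scanned range satisfies the equation.

No integer solutions with |y| ≤ 40.


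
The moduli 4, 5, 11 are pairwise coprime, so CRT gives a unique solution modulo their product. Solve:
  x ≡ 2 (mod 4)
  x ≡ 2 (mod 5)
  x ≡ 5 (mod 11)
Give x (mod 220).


Moduli 4, 5, 11 are pairwise coprime; by CRT there is a unique solution modulo M = 4 · 5 · 11 = 220.
Solve pairwise, accumulating the modulus:
  Start with x ≡ 2 (mod 4).
  Combine with x ≡ 2 (mod 5): since gcd(4, 5) = 1, we get a unique residue mod 20.
    Write x = 2 + 4·t and substitute into x ≡ 2 (mod 5): 4·t ≡ 2 − 2 = 0 (mod 5).
    The inverse of 4 mod 5 is 4 (since 4·4 = 16 = 3·5 + 1), so t ≡ 4·0 = 0 ≡ 0 (mod 5).
    Then x = 2 + 4·0 = 2, valid modulo lcm(4, 5) = 20: x ≡ 2 (mod 20).
  Combine with x ≡ 5 (mod 11): since gcd(20, 11) = 1, we get a unique residue mod 220.
    Write x = 2 + 20·t and substitute into x ≡ 5 (mod 11): 20·t ≡ 5 − 2 = 3 (mod 11).
    Reduce coefficients mod 11: 9·t ≡ 3 (mod 11).
    The inverse of 9 mod 11 is 5 (since 9·5 = 45 = 4·11 + 1), so t ≡ 5·3 = 15 ≡ 4 (mod 11).
    Then x = 2 + 20·4 = 82, valid modulo lcm(20, 11) = 220: x ≡ 82 (mod 220).
Verify: 82 mod 4 = 2 ✓, 82 mod 5 = 2 ✓, 82 mod 11 = 5 ✓.

x ≡ 82 (mod 220).


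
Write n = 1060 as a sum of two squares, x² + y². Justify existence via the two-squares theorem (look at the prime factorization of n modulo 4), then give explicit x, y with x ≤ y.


Step 1: Factor n = 1060 = 2^2 · 5 · 53.
Step 2: Check the mod-4 condition on each prime factor: 2 = 2 (special); 5 ≡ 1 (mod 4), exponent 1; 53 ≡ 1 (mod 4), exponent 1.
All primes ≡ 3 (mod 4) appear to even exponent (or don't appear), so by the two-squares theorem n IS expressible as a sum of two squares.
Step 3: Build a representation. Group n = k² · m with k = 2 and m = 5 · 53 = 265 (a product of primes ≡ 1 (mod 4)); a representation of m scales to one of n via (k·x)² + (k·y)² = k²(x² + y²). Each prime p ≡ 1 (mod 4) is itself a sum of two squares; find a² by testing p − a² for a perfect square:
  5: 5 − 1² = 4 = 2² ⇒ 5 = 1² + 2².
  53: 53 − 1² = 52, 53 − 2² = 49 = 7² ⇒ 53 = 2² + 7².
  Combine using the Brahmagupta–Fibonacci identity (a² + b²)(c² + d²) = (ac − bd)² + (ad + bc)² = (ac + bd)² + (ad − bc)²:
  5 · 53 = 265: from (1² + 2²)(2² + 7²), take (1·2 − 2·7, 1·7 + 2·2) = (2 − 14, 7 + 4) = (-12, 11); dropping signs (only squares matter) gives (12, 11); check 12² + 11² = 144 + 121 = 265 ✓.
  Scale by k = 2: (2·12, 2·11) = (24, 22).
Step 4: Order so x ≤ y and verify: 22² + 24² = 484 + 576 = 1060 = n. ✓

n = 1060 = 22² + 24² (one valid representation with x ≤ y).


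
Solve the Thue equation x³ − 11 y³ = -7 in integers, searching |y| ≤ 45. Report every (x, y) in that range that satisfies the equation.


The equation is x³ - 11y³ = -7. For fixed y, x³ = 11·y³ − 7, so a solution requires the RHS to be a perfect cube.
Strategy: iterate y from -45 to 45, compute RHS = 11·y³ − 7, and check whether it is a (positive or negative) perfect cube.
Check small values of y:
  y = 0: RHS = -7 is not a perfect cube.
  y = 1: RHS = 4 is not a perfect cube.
  y = -1: RHS = -18 is not a perfect cube.
  y = 2: RHS = 81 is not a perfect cube.
  y = -2: RHS = -95 is not a perfect cube.
  y = 3: RHS = 290 is not a perfect cube.
  y = -3: RHS = -304 is not a perfect cube.
Continuing the search up to |y| = 45 finds no solutions either.
No (x, y) in the scanned range satisfies the equation.

No integer solutions with |y| ≤ 45.


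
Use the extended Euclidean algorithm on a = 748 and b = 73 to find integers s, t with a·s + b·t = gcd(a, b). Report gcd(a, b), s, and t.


Euclidean algorithm on (748, 73) — divide until remainder is 0:
  748 = 10 · 73 + 18
  73 = 4 · 18 + 1
  18 = 18 · 1 + 0
gcd(748, 73) = 1.
Track Bezout coefficients alongside the remainders: start with r₀ = 748 = a·1 + b·0 (s = 1, t = 0) and r₁ = 73 = a·0 + b·1 (s = 0, t = 1); each new remainder r_{k+1} = r_{k-1} − q_k·r_k inherits s_{k+1} = s_{k-1} − q_k·s_k, t_{k+1} = t_{k-1} − q_k·t_k, so r_k = a·s_k + b·t_k at every step:
  q = 10: r = 18, s = 1 − 10·0 = 1, t = 0 − 10·1 = -10  (check: 748·1 + 73·(-10) = 18)
  q = 4: r = 1, s = 0 − 4·1 = -4, t = 1 − 4·(-10) = 41  (check: 748·(-4) + 73·41 = 1)
The row with r = 1 (the gcd) gives the Bezout coefficients s = -4, t = 41.
Result: 748 · (-4) + 73 · (41) = 1.

gcd(748, 73) = 1; s = -4, t = 41 (check: 748·(-4) + 73·41 = 1).


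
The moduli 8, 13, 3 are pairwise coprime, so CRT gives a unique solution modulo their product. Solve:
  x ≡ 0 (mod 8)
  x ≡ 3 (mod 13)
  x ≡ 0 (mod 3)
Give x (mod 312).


Moduli 8, 13, 3 are pairwise coprime; by CRT there is a unique solution modulo M = 8 · 13 · 3 = 312.
Solve pairwise, accumulating the modulus:
  Start with x ≡ 0 (mod 8).
  Combine with x ≡ 3 (mod 13): since gcd(8, 13) = 1, we get a unique residue mod 104.
    Write x = 0 + 8·t and substitute into x ≡ 3 (mod 13): 8·t ≡ 3 − 0 = 3 (mod 13).
    The inverse of 8 mod 13 is 5 (since 8·5 = 40 = 3·13 + 1), so t ≡ 5·3 = 15 ≡ 2 (mod 13).
    Then x = 0 + 8·2 = 16, valid modulo lcm(8, 13) = 104: x ≡ 16 (mod 104).
  Combine with x ≡ 0 (mod 3): since gcd(104, 3) = 1, we get a unique residue mod 312.
    Write x = 16 + 104·t and substitute into x ≡ 0 (mod 3): 104·t ≡ 0 − 16 = -16 (mod 3).
    Reduce coefficients mod 3: 2·t ≡ 2 (mod 3).
    The inverse of 2 mod 3 is 2 (since 2·2 = 4 = 1·3 + 1), so t ≡ 2·2 = 4 ≡ 1 (mod 3).
    Then x = 16 + 104·1 = 120, valid modulo lcm(104, 3) = 312: x ≡ 120 (mod 312).
Verify: 120 mod 8 = 0 ✓, 120 mod 13 = 3 ✓, 120 mod 3 = 0 ✓.

x ≡ 120 (mod 312).


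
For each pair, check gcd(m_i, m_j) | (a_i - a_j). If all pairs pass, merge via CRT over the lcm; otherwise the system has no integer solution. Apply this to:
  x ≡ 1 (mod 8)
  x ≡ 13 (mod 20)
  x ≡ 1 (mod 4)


Moduli 8, 20, 4 are not pairwise coprime, so CRT works modulo lcm(m_i) when all pairwise compatibility conditions hold.
Pairwise compatibility: gcd(m_i, m_j) must divide a_i - a_j for every pair.
Merge one congruence at a time:
  Start: x ≡ 1 (mod 8).
  Combine with x ≡ 13 (mod 20): gcd(8, 20) = 4; 13 - 1 = 12, which IS divisible by 4, so compatible.
    Write x = 1 + 8·t and substitute into x ≡ 13 (mod 20): 8·t ≡ 13 − 1 = 12 (mod 20).
    Divide the congruence (and modulus) by g = 4: 2·t ≡ 3 (mod 5).
    The inverse of 2 mod 5 is 3 (since 2·3 = 6 = 1·5 + 1), so t ≡ 3·3 = 9 ≡ 4 (mod 5).
    Then x = 1 + 8·4 = 33, valid modulo lcm(8, 20) = 40: x ≡ 33 (mod 40).
  Combine with x ≡ 1 (mod 4): gcd(40, 4) = 4; 1 - 33 = -32, which IS divisible by 4, so compatible.
    Write x = 33 + 40·t and substitute into x ≡ 1 (mod 4): 40·t ≡ 1 − 33 = -32 (mod 4).
    Divide the congruence (and modulus) by g = 4: 10·t ≡ -8 (mod 1).
    Modulo 1 every t works; take t = 0.
    Then x = 33 + 40·0 = 33, valid modulo lcm(40, 4) = 40: x ≡ 33 (mod 40).
Verify: 33 mod 8 = 1, 33 mod 20 = 13, 33 mod 4 = 1.

x ≡ 33 (mod 40).


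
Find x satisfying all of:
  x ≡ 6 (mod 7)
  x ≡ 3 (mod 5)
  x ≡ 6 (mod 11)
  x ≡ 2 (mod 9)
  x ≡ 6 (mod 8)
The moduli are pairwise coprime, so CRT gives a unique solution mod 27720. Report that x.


Product of moduli M = 7 · 5 · 11 · 9 · 8 = 27720.
Merge one congruence at a time:
  Start: x ≡ 6 (mod 7).
  Combine with x ≡ 3 (mod 5); new modulus lcm = 35.
    Write x = 6 + 7·t and substitute into x ≡ 3 (mod 5): 7·t ≡ 3 − 6 = -3 (mod 5).
    Reduce coefficients mod 5: 2·t ≡ 2 (mod 5).
    The inverse of 2 mod 5 is 3 (since 2·3 = 6 = 1·5 + 1), so t ≡ 3·2 = 6 ≡ 1 (mod 5).
    Then x = 6 + 7·1 = 13, valid modulo lcm(7, 5) = 35: x ≡ 13 (mod 35).
  Combine with x ≡ 6 (mod 11); new modulus lcm = 385.
    Write x = 13 + 35·t and substitute into x ≡ 6 (mod 11): 35·t ≡ 6 − 13 = -7 (mod 11).
    Reduce coefficients mod 11: 2·t ≡ 4 (mod 11).
    The inverse of 2 mod 11 is 6 (since 2·6 = 12 = 1·11 + 1), so t ≡ 6·4 = 24 ≡ 2 (mod 11).
    Then x = 13 + 35·2 = 83, valid modulo lcm(35, 11) = 385: x ≡ 83 (mod 385).
  Combine with x ≡ 2 (mod 9); new modulus lcm = 3465.
    Write x = 83 + 385·t and substitute into x ≡ 2 (mod 9): 385·t ≡ 2 − 83 = -81 (mod 9).
    Reduce coefficients mod 9: 7·t ≡ 0 (mod 9).
    The inverse of 7 mod 9 is 4 (since 7·4 = 28 = 3·9 + 1), so t ≡ 4·0 = 0 ≡ 0 (mod 9).
    Then x = 83 + 385·0 = 83, valid modulo lcm(385, 9) = 3465: x ≡ 83 (mod 3465).
  Combine with x ≡ 6 (mod 8); new modulus lcm = 27720.
    Write x = 83 + 3465·t and substitute into x ≡ 6 (mod 8): 3465·t ≡ 6 − 83 = -77 (mod 8).
    Reduce coefficients mod 8: 1·t ≡ 3 (mod 8).
    So t ≡ 3 (mod 8).
    Then x = 83 + 3465·3 = 10478, valid modulo lcm(3465, 8) = 27720: x ≡ 10478 (mod 27720).
Verify against each original: 10478 mod 7 = 6, 10478 mod 5 = 3, 10478 mod 11 = 6, 10478 mod 9 = 2, 10478 mod 8 = 6.

x ≡ 10478 (mod 27720).


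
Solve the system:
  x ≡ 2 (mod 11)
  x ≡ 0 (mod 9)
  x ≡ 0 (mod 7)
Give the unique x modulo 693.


Moduli 11, 9, 7 are pairwise coprime; by CRT there is a unique solution modulo M = 11 · 9 · 7 = 693.
Solve pairwise, accumulating the modulus:
  Start with x ≡ 2 (mod 11).
  Combine with x ≡ 0 (mod 9): since gcd(11, 9) = 1, we get a unique residue mod 99.
    Write x = 2 + 11·t and substitute into x ≡ 0 (mod 9): 11·t ≡ 0 − 2 = -2 (mod 9).
    Reduce coefficients mod 9: 2·t ≡ 7 (mod 9).
    The inverse of 2 mod 9 is 5 (since 2·5 = 10 = 1·9 + 1), so t ≡ 5·7 = 35 ≡ 8 (mod 9).
    Then x = 2 + 11·8 = 90, valid modulo lcm(11, 9) = 99: x ≡ 90 (mod 99).
  Combine with x ≡ 0 (mod 7): since gcd(99, 7) = 1, we get a unique residue mod 693.
    Write x = 90 + 99·t and substitute into x ≡ 0 (mod 7): 99·t ≡ 0 − 90 = -90 (mod 7).
    Reduce coefficients mod 7: 1·t ≡ 1 (mod 7).
    So t ≡ 1 (mod 7).
    Then x = 90 + 99·1 = 189, valid modulo lcm(99, 7) = 693: x ≡ 189 (mod 693).
Verify: 189 mod 11 = 2 ✓, 189 mod 9 = 0 ✓, 189 mod 7 = 0 ✓.

x ≡ 189 (mod 693).


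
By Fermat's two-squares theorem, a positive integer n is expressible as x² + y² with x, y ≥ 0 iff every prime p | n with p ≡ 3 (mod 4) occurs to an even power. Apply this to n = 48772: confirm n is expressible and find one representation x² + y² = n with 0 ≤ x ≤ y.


Step 1: Factor n = 48772 = 2^2 · 89 · 137.
Step 2: Check the mod-4 condition on each prime factor: 2 = 2 (special); 89 ≡ 1 (mod 4), exponent 1; 137 ≡ 1 (mod 4), exponent 1.
All primes ≡ 3 (mod 4) appear to even exponent (or don't appear), so by the two-squares theorem n IS expressible as a sum of two squares.
Step 3: Build a representation. Group n = k² · m with k = 2 and m = 89 · 137 = 12193 (a product of primes ≡ 1 (mod 4)); a representation of m scales to one of n via (k·x)² + (k·y)² = k²(x² + y²). Each prime p ≡ 1 (mod 4) is itself a sum of two squares; find a² by testing p − a² for a perfect square:
  89: 89 − 1² = 88, 89 − 2² = 85, 89 − 3² = 80, 89 − 4² = 73, 89 − 5² = 64 = 8² ⇒ 89 = 5² + 8².
  137: 137 − 1² = 136, 137 − 2² = 133, 137 − 3² = 128, 137 − 4² = 121 = 11² ⇒ 137 = 4² + 11².
  Combine using the Brahmagupta–Fibonacci identity (a² + b²)(c² + d²) = (ac − bd)² + (ad + bc)² = (ac + bd)² + (ad − bc)²:
  89 · 137 = 12193: from (5² + 8²)(4² + 11²), take (5·4 − 8·11, 5·11 + 8·4) = (20 − 88, 55 + 32) = (-68, 87); dropping signs (only squares matter) gives (68, 87); check 68² + 87² = 4624 + 7569 = 12193 ✓.
  Scale by k = 2: (2·68, 2·87) = (136, 174).
Step 4: Order so x ≤ y and verify: 136² + 174² = 18496 + 30276 = 48772 = n. ✓

n = 48772 = 136² + 174² (one valid representation with x ≤ y).


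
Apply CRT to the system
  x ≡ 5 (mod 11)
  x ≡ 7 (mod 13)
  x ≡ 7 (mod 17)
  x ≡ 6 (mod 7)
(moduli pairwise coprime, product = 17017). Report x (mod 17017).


Product of moduli M = 11 · 13 · 17 · 7 = 17017.
Merge one congruence at a time:
  Start: x ≡ 5 (mod 11).
  Combine with x ≡ 7 (mod 13); new modulus lcm = 143.
    Write x = 5 + 11·t and substitute into x ≡ 7 (mod 13): 11·t ≡ 7 − 5 = 2 (mod 13).
    The inverse of 11 mod 13 is 6 (since 11·6 = 66 = 5·13 + 1), so t ≡ 6·2 = 12 ≡ 12 (mod 13).
    Then x = 5 + 11·12 = 137, valid modulo lcm(11, 13) = 143: x ≡ 137 (mod 143).
  Combine with x ≡ 7 (mod 17); new modulus lcm = 2431.
    Write x = 137 + 143·t and substitute into x ≡ 7 (mod 17): 143·t ≡ 7 − 137 = -130 (mod 17).
    Reduce coefficients mod 17: 7·t ≡ 6 (mod 17).
    The inverse of 7 mod 17 is 5 (since 7·5 = 35 = 2·17 + 1), so t ≡ 5·6 = 30 ≡ 13 (mod 17).
    Then x = 137 + 143·13 = 1996, valid modulo lcm(143, 17) = 2431: x ≡ 1996 (mod 2431).
  Combine with x ≡ 6 (mod 7); new modulus lcm = 17017.
    Write x = 1996 + 2431·t and substitute into x ≡ 6 (mod 7): 2431·t ≡ 6 − 1996 = -1990 (mod 7).
    Reduce coefficients mod 7: 2·t ≡ 5 (mod 7).
    The inverse of 2 mod 7 is 4 (since 2·4 = 8 = 1·7 + 1), so t ≡ 4·5 = 20 ≡ 6 (mod 7).
    Then x = 1996 + 2431·6 = 16582, valid modulo lcm(2431, 7) = 17017: x ≡ 16582 (mod 17017).
Verify against each original: 16582 mod 11 = 5, 16582 mod 13 = 7, 16582 mod 17 = 7, 16582 mod 7 = 6.

x ≡ 16582 (mod 17017).


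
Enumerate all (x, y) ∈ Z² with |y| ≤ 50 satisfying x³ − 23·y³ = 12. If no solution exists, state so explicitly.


The equation is x³ - 23y³ = 12. For fixed y, x³ = 23·y³ + 12, so a solution requires the RHS to be a perfect cube.
Strategy: iterate y from -50 to 50, compute RHS = 23·y³ + 12, and check whether it is a (positive or negative) perfect cube.
Check small values of y:
  y = 0: RHS = 12 is not a perfect cube.
  y = 1: RHS = 35 is not a perfect cube.
  y = -1: RHS = -11 is not a perfect cube.
  y = 2: RHS = 196 is not a perfect cube.
  y = -2: RHS = -172 is not a perfect cube.
  y = 3: RHS = 633 is not a perfect cube.
  y = -3: RHS = -609 is not a perfect cube.
Continuing the search up to |y| = 50 finds no solutions either.
No (x, y) in the scanned range satisfies the equation.

No integer solutions with |y| ≤ 50.


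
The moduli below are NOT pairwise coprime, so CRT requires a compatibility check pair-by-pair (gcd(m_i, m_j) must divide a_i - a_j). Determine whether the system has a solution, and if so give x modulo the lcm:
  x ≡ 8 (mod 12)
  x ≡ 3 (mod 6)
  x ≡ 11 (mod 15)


Moduli 12, 6, 15 are not pairwise coprime, so CRT works modulo lcm(m_i) when all pairwise compatibility conditions hold.
Pairwise compatibility: gcd(m_i, m_j) must divide a_i - a_j for every pair.
Merge one congruence at a time:
  Start: x ≡ 8 (mod 12).
  Combine with x ≡ 3 (mod 6): gcd(12, 6) = 6, and 3 - 8 = -5 is NOT divisible by 6.
    ⇒ system is inconsistent (no integer solution).

No solution (the system is inconsistent).


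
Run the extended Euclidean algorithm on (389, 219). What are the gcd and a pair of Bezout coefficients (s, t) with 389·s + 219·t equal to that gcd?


Euclidean algorithm on (389, 219) — divide until remainder is 0:
  389 = 1 · 219 + 170
  219 = 1 · 170 + 49
  170 = 3 · 49 + 23
  49 = 2 · 23 + 3
  23 = 7 · 3 + 2
  3 = 1 · 2 + 1
  2 = 2 · 1 + 0
gcd(389, 219) = 1.
Track Bezout coefficients alongside the remainders: start with r₀ = 389 = a·1 + b·0 (s = 1, t = 0) and r₁ = 219 = a·0 + b·1 (s = 0, t = 1); each new remainder r_{k+1} = r_{k-1} − q_k·r_k inherits s_{k+1} = s_{k-1} − q_k·s_k, t_{k+1} = t_{k-1} − q_k·t_k, so r_k = a·s_k + b·t_k at every step:
  q = 1: r = 170, s = 1 − 1·0 = 1, t = 0 − 1·1 = -1  (check: 389·1 + 219·(-1) = 170)
  q = 1: r = 49, s = 0 − 1·1 = -1, t = 1 − 1·(-1) = 2  (check: 389·(-1) + 219·2 = 49)
  q = 3: r = 23, s = 1 − 3·(-1) = 4, t = -1 − 3·2 = -7  (check: 389·4 + 219·(-7) = 23)
  q = 2: r = 3, s = -1 − 2·4 = -9, t = 2 − 2·(-7) = 16  (check: 389·(-9) + 219·16 = 3)
  q = 7: r = 2, s = 4 − 7·(-9) = 67, t = -7 − 7·16 = -119  (check: 389·67 + 219·(-119) = 2)
  q = 1: r = 1, s = -9 − 1·67 = -76, t = 16 − 1·(-119) = 135  (check: 389·(-76) + 219·135 = 1)
The row with r = 1 (the gcd) gives the Bezout coefficients s = -76, t = 135.
Result: 389 · (-76) + 219 · (135) = 1.

gcd(389, 219) = 1; s = -76, t = 135 (check: 389·(-76) + 219·135 = 1).
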